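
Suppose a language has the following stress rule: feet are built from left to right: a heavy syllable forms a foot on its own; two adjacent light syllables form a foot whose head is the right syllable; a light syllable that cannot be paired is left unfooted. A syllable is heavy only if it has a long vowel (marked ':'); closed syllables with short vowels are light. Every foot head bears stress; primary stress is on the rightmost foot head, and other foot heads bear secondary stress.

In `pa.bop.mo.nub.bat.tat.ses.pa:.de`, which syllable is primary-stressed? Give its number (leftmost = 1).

8

Weights: 1 pa L, 2 bop L, 3 mo L, 4 nub L, 5 bat L, 6 tat L, 7 ses L, 8 pa: H, 9 de L.
Parse left to right (heavy = foot alone; LL = one foot; stranded L unfooted): (pa.ˈbop) (mo.ˈnub) (bat.ˈtat) ses (ˈpa:) de.
Foot heads: 2, 4, 6, 8.
Primary stress on the rightmost head = syllable 8.
Primary stress: syllable 8 → pa.bop.mo.nub.bat.tat.ses.ˈpa:.de.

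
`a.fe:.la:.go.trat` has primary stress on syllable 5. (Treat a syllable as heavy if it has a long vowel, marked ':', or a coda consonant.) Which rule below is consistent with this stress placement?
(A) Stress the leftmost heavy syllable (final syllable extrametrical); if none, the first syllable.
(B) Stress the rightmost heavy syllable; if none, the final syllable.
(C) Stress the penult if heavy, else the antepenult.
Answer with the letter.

Rule A → syllable 2 (observed: 5).
Rule B → syllable 5 ✓.
Rule C → syllable 3 (observed: 5).

B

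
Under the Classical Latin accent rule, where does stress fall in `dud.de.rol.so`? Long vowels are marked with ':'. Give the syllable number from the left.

Classical Latin: stress the penult if heavy (long vowel or closed), else the antepenult.
Weights: 2 de L, 3 rol H, 4 so L.
The penult (syllable 3, rol) is heavy, so it takes stress.
Stress on syllable 3: dud.de.ˈrol.so.

3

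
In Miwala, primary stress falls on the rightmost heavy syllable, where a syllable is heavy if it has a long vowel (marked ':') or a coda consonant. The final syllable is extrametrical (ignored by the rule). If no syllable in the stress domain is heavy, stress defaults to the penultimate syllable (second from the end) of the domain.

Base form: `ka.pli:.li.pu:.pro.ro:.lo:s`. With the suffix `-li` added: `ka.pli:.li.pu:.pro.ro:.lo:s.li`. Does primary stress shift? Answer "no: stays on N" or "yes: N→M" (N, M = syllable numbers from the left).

Base `ka.pli:.li.pu:.pro.ro:.lo:s` (7 syllables):
  The final syllable (7, lo:s) is extrametrical; the stress domain is syllables 1–6.
  Weights: 1 ka L, 2 pli: H, 3 li L, 4 pu: H, 5 pro L, 6 ro: H.
  Heavy syllables in the domain: 2, 4, 6. The rightmost is syllable 6 (ro:).
  → primary stress on syllable 6.
Suffixed `ka.pli:.li.pu:.pro.ro:.lo:s.li` (8 syllables):
  The final syllable (8, li) is extrametrical; the stress domain is syllables 1–7.
  Weights: 1 ka L, 2 pli: H, 3 li L, 4 pu: H, 5 pro L, 6 ro: H, 7 lo:s H.
  Heavy syllables in the domain: 2, 4, 6, 7. The rightmost is syllable 7 (lo:s).
  → primary stress on syllable 7.

yes: 6→7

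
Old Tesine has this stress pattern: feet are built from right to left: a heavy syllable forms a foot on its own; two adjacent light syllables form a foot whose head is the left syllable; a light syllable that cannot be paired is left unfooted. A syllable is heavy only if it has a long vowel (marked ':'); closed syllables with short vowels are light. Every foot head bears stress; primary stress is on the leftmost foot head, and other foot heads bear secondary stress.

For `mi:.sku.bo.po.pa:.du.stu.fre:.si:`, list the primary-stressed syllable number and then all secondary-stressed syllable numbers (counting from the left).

primary 1, secondary 3, 5, 6, 8, 9

Weights: 1 mi: H, 2 sku L, 3 bo L, 4 po L, 5 pa: H, 6 du L, 7 stu L, 8 fre: H, 9 si: H.
Parse right to left (heavy = foot alone; LL = one foot; stranded L unfooted): (ˈmi:) sku (ˈbo.po) (ˈpa:) (ˈdu.stu) (ˈfre:) (ˈsi:).
Foot heads: 1, 3, 5, 6, 8, 9.
Primary stress on the leftmost head = syllable 1.
Secondary stress on 3, 5, 6, 8, 9: ˈmi:.sku.ˌbo.po.ˌpa:.ˌdu.stu.ˌfre:.ˌsi:.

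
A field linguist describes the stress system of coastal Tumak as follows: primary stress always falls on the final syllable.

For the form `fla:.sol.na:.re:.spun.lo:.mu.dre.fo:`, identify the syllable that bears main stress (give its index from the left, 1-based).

9

The word has 9 syllables; the final syllable is syllable 9 (fo:).
Primary stress: syllable 9 → fla:.sol.na:.re:.spun.lo:.mu.dre.ˈfo:.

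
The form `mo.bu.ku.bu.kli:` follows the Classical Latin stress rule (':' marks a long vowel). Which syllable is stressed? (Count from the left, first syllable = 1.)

3

Classical Latin: stress the penult if heavy (long vowel or closed), else the antepenult.
Weights: 3 ku L, 4 bu L, 5 kli: H.
The penult (syllable 4, bu) is light, so stress falls on the antepenult (syllable 3, ku).
Stress on syllable 3: mo.bu.ˈku.bu.kli:.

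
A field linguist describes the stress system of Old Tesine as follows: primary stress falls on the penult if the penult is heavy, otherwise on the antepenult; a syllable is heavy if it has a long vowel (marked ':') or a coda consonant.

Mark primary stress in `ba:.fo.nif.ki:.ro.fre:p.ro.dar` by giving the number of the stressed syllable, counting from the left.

6

Weights: 6 fre:p H, 7 ro L, 8 dar H.
The penult (syllable 7, ro) is light, so stress falls on the antepenult (syllable 6, fre:p).
Primary stress: syllable 6 → ba:.fo.nif.ki:.ro.ˈfre:p.ro.dar.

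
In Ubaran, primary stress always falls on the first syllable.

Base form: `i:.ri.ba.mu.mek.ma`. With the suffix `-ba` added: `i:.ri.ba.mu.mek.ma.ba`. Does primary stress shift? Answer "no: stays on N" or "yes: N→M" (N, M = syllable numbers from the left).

no: stays on 1

Base `i:.ri.ba.mu.mek.ma` (6 syllables):
  The word has 6 syllables; the first syllable is syllable 1 (i:).
  → primary stress on syllable 1.
Suffixed `i:.ri.ba.mu.mek.ma.ba` (7 syllables):
  The word has 7 syllables; the first syllable is syllable 1 (i:).
  → primary stress on syllable 1.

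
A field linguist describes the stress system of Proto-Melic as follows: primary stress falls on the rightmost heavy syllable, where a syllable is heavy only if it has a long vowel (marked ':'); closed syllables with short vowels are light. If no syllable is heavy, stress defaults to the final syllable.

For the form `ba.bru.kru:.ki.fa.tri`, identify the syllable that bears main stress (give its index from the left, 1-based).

3

Weights: 1 ba L, 2 bru L, 3 kru: H, 4 ki L, 5 fa L, 6 tri L.
Heavy syllables in the domain: 3. The rightmost is syllable 3 (kru:).
Primary stress: syllable 3 → ba.bru.ˈkru:.ki.fa.tri.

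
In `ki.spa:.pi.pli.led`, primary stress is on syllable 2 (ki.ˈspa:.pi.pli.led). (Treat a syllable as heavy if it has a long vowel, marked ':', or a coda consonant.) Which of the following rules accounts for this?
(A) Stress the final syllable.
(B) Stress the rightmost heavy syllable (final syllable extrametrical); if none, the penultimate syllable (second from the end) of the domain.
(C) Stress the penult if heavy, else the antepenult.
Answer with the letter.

Rule A → syllable 5 (observed: 2).
Rule B → syllable 2 ✓.
Rule C → syllable 3 (observed: 2).

B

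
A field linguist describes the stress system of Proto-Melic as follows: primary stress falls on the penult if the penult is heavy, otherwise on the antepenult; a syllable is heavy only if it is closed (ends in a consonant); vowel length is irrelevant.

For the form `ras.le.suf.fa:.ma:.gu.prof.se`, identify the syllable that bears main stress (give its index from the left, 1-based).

Weights: 6 gu L, 7 prof H, 8 se L.
The penult (syllable 7, prof) is heavy, so it takes stress.
Primary stress: syllable 7 → ras.le.suf.fa:.ma:.gu.ˈprof.se.

7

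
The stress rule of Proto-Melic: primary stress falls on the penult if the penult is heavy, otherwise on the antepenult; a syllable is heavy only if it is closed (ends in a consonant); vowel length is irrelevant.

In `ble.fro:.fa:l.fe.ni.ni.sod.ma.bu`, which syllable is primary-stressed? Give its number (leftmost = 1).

Weights: 7 sod H, 8 ma L, 9 bu L.
The penult (syllable 8, ma) is light, so stress falls on the antepenult (syllable 7, sod).
Primary stress: syllable 7 → ble.fro:.fa:l.fe.ni.ni.ˈsod.ma.bu.

7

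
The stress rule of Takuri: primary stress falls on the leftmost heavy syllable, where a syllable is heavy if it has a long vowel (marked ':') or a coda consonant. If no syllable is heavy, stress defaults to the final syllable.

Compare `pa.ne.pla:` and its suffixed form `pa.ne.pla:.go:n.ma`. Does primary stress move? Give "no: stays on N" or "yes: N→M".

Base `pa.ne.pla:` (3 syllables):
  Weights: 1 pa L, 2 ne L, 3 pla: H.
  Heavy syllables in the domain: 3. The leftmost is syllable 3 (pla:).
  → primary stress on syllable 3.
Suffixed `pa.ne.pla:.go:n.ma` (5 syllables):
  Weights: 1 pa L, 2 ne L, 3 pla: H, 4 go:n H, 5 ma L.
  Heavy syllables in the domain: 3, 4. The leftmost is syllable 3 (pla:).
  → primary stress on syllable 3.

no: stays on 3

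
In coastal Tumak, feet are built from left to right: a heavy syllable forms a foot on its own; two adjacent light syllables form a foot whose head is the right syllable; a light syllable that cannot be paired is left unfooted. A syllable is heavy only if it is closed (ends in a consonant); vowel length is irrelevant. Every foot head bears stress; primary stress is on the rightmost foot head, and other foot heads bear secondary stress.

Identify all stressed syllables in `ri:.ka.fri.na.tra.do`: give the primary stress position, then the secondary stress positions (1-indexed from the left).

primary 6, secondary 2, 4

Weights: 1 ri: L, 2 ka L, 3 fri L, 4 na L, 5 tra L, 6 do L.
Parse left to right (heavy = foot alone; LL = one foot; stranded L unfooted): (ri:.ˈka) (fri.ˈna) (tra.ˈdo).
Foot heads: 2, 4, 6.
Primary stress on the rightmost head = syllable 6.
Secondary stress on 2, 4: ri:.ˌka.fri.ˌna.tra.ˈdo.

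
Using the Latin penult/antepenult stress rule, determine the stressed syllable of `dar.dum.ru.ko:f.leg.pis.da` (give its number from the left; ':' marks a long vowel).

Classical Latin: stress the penult if heavy (long vowel or closed), else the antepenult.
Weights: 5 leg H, 6 pis H, 7 da L.
The penult (syllable 6, pis) is heavy, so it takes stress.
Stress on syllable 6: dar.dum.ru.ko:f.leg.ˈpis.da.

6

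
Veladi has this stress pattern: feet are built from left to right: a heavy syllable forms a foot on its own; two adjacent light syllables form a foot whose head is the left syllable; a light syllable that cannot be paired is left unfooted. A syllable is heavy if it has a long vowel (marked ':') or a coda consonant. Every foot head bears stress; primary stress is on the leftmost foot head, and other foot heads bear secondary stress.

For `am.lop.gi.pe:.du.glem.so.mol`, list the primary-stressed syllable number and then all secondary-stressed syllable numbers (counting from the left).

Weights: 1 am H, 2 lop H, 3 gi L, 4 pe: H, 5 du L, 6 glem H, 7 so L, 8 mol H.
Parse left to right (heavy = foot alone; LL = one foot; stranded L unfooted): (ˈam) (ˈlop) gi (ˈpe:) du (ˈglem) so (ˈmol).
Foot heads: 1, 2, 4, 6, 8.
Primary stress on the leftmost head = syllable 1.
Secondary stress on 2, 4, 6, 8: ˈam.ˌlop.gi.ˌpe:.du.ˌglem.so.ˌmol.

primary 1, secondary 2, 4, 6, 8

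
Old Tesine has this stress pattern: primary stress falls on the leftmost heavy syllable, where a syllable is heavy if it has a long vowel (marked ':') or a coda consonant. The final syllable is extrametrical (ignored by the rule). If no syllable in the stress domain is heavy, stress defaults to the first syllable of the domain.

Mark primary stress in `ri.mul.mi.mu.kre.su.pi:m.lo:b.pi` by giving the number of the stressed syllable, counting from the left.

2

The final syllable (9, pi) is extrametrical; the stress domain is syllables 1–8.
Weights: 1 ri L, 2 mul H, 3 mi L, 4 mu L, 5 kre L, 6 su L, 7 pi:m H, 8 lo:b H.
Heavy syllables in the domain: 2, 7, 8. The leftmost is syllable 2 (mul).
Primary stress: syllable 2 → ri.ˈmul.mi.mu.kre.su.pi:m.lo:b.pi.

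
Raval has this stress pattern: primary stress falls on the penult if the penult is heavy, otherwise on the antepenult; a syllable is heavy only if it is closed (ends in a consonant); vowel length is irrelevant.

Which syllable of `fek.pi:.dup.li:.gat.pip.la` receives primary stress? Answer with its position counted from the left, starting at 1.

6

Weights: 5 gat H, 6 pip H, 7 la L.
The penult (syllable 6, pip) is heavy, so it takes stress.
Primary stress: syllable 6 → fek.pi:.dup.li:.gat.ˈpip.la.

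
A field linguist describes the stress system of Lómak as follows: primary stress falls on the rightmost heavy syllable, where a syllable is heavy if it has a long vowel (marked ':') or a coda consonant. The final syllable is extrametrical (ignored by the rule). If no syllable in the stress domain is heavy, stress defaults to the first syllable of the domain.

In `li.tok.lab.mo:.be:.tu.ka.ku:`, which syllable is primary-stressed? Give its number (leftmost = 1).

5

The final syllable (8, ku:) is extrametrical; the stress domain is syllables 1–7.
Weights: 1 li L, 2 tok H, 3 lab H, 4 mo: H, 5 be: H, 6 tu L, 7 ka L.
Heavy syllables in the domain: 2, 3, 4, 5. The rightmost is syllable 5 (be:).
Primary stress: syllable 5 → li.tok.lab.mo:.ˈbe:.tu.ka.ku:.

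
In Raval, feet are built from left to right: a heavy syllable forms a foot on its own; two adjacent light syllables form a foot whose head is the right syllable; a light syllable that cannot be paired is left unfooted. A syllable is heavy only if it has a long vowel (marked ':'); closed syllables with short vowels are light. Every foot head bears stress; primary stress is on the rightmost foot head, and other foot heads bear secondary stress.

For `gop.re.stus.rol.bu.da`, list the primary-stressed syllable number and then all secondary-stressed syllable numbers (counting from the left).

primary 6, secondary 2, 4

Weights: 1 gop L, 2 re L, 3 stus L, 4 rol L, 5 bu L, 6 da L.
Parse left to right (heavy = foot alone; LL = one foot; stranded L unfooted): (gop.ˈre) (stus.ˈrol) (bu.ˈda).
Foot heads: 2, 4, 6.
Primary stress on the rightmost head = syllable 6.
Secondary stress on 2, 4: gop.ˌre.stus.ˌrol.bu.ˈda.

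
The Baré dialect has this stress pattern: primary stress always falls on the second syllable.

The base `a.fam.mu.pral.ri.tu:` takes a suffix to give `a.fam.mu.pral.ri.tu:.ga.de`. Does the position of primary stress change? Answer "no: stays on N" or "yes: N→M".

no: stays on 2

Base `a.fam.mu.pral.ri.tu:` (6 syllables):
  The word has 6 syllables; the second syllable is syllable 2 (fam).
  → primary stress on syllable 2.
Suffixed `a.fam.mu.pral.ri.tu:.ga.de` (8 syllables):
  The word has 8 syllables; the second syllable is syllable 2 (fam).
  → primary stress on syllable 2.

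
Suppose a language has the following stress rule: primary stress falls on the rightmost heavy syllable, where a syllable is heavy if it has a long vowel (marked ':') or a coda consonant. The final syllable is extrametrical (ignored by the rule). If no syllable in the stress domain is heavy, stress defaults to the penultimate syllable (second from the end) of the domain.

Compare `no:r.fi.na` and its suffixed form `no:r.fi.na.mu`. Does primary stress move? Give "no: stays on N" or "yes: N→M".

no: stays on 1

Base `no:r.fi.na` (3 syllables):
  The final syllable (3, na) is extrametrical; the stress domain is syllables 1–2.
  Weights: 1 no:r H, 2 fi L.
  Heavy syllables in the domain: 1. The rightmost is syllable 1 (no:r).
  → primary stress on syllable 1.
Suffixed `no:r.fi.na.mu` (4 syllables):
  The final syllable (4, mu) is extrametrical; the stress domain is syllables 1–3.
  Weights: 1 no:r H, 2 fi L, 3 na L.
  Heavy syllables in the domain: 1. The rightmost is syllable 1 (no:r).
  → primary stress on syllable 1.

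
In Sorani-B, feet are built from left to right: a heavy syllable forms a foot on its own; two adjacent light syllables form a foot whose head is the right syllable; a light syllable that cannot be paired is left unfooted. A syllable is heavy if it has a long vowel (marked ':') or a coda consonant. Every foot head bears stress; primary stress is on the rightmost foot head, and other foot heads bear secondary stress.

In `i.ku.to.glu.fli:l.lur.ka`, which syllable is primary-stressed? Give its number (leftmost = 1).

Weights: 1 i L, 2 ku L, 3 to L, 4 glu L, 5 fli:l H, 6 lur H, 7 ka L.
Parse left to right (heavy = foot alone; LL = one foot; stranded L unfooted): (i.ˈku) (to.ˈglu) (ˈfli:l) (ˈlur) ka.
Foot heads: 2, 4, 5, 6.
Primary stress on the rightmost head = syllable 6.
Primary stress: syllable 6 → i.ku.to.glu.fli:l.ˈlur.ka.

6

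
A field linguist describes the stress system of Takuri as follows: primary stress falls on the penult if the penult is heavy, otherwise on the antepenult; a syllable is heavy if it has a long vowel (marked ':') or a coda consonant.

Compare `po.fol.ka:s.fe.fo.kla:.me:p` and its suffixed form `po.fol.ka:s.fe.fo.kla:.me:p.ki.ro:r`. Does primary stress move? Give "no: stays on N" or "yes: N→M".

yes: 6→7

Base `po.fol.ka:s.fe.fo.kla:.me:p` (7 syllables):
  Weights: 5 fo L, 6 kla: H, 7 me:p H.
  The penult (syllable 6, kla:) is heavy, so it takes stress.
  → primary stress on syllable 6.
Suffixed `po.fol.ka:s.fe.fo.kla:.me:p.ki.ro:r` (9 syllables):
  Weights: 7 me:p H, 8 ki L, 9 ro:r H.
  The penult (syllable 8, ki) is light, so stress falls on the antepenult (syllable 7, me:p).
  → primary stress on syllable 7.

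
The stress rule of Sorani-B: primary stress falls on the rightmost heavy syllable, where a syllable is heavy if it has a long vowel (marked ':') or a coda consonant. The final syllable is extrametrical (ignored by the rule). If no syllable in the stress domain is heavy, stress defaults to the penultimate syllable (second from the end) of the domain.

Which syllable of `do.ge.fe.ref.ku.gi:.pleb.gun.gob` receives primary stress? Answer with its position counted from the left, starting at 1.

The final syllable (9, gob) is extrametrical; the stress domain is syllables 1–8.
Weights: 1 do L, 2 ge L, 3 fe L, 4 ref H, 5 ku L, 6 gi: H, 7 pleb H, 8 gun H.
Heavy syllables in the domain: 4, 6, 7, 8. The rightmost is syllable 8 (gun).
Primary stress: syllable 8 → do.ge.fe.ref.ku.gi:.pleb.ˈgun.gob.

8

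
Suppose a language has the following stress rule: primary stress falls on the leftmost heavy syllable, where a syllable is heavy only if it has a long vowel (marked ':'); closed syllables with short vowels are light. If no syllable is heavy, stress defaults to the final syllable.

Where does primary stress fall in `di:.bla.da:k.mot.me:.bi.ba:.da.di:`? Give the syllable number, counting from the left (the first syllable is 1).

Weights: 1 di: H, 2 bla L, 3 da:k H, 4 mot L, 5 me: H, 6 bi L, 7 ba: H, 8 da L, 9 di: H.
Heavy syllables in the domain: 1, 3, 5, 7, 9. The leftmost is syllable 1 (di:).
Primary stress: syllable 1 → ˈdi:.bla.da:k.mot.me:.bi.ba:.da.di:.

1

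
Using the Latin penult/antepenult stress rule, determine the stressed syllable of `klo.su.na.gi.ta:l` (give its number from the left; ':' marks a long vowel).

3

Classical Latin: stress the penult if heavy (long vowel or closed), else the antepenult.
Weights: 3 na L, 4 gi L, 5 ta:l H.
The penult (syllable 4, gi) is light, so stress falls on the antepenult (syllable 3, na).
Stress on syllable 3: klo.su.ˈna.gi.ta:l.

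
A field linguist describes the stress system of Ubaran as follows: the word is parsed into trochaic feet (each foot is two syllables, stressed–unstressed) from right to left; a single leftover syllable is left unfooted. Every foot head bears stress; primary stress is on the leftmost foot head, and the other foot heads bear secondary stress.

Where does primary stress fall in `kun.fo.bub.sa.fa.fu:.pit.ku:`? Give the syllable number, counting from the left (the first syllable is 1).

1

Parse right to left into trochaic (ˈσσ) feet: (ˈkun.fo) (ˈbub.sa) (ˈfa.fu:) (ˈpit.ku:).
Foot heads (stressed positions): 1, 3, 5, 7.
End Rule Leftmost: primary stress on the leftmost head = syllable 1.
Primary stress: syllable 1 → ˈkun.fo.bub.sa.fa.fu:.pit.ku:.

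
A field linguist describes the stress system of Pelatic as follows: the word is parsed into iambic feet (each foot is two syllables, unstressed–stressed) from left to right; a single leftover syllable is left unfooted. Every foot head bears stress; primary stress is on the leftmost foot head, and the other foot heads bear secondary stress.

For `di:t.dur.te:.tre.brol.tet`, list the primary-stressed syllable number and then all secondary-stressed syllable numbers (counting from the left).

Parse left to right into iambic (σˈσ) feet: (di:t.ˈdur) (te:.ˈtre) (brol.ˈtet).
Foot heads (stressed positions): 2, 4, 6.
End Rule Leftmost: primary stress on the leftmost head = syllable 2.
Secondary stress on 4, 6: di:t.ˈdur.te:.ˌtre.brol.ˌtet.

primary 2, secondary 4, 6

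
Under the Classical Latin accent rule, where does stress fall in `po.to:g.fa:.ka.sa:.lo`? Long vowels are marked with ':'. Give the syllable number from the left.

5

Classical Latin: stress the penult if heavy (long vowel or closed), else the antepenult.
Weights: 4 ka L, 5 sa: H, 6 lo L.
The penult (syllable 5, sa:) is heavy, so it takes stress.
Stress on syllable 5: po.to:g.fa:.ka.ˈsa:.lo.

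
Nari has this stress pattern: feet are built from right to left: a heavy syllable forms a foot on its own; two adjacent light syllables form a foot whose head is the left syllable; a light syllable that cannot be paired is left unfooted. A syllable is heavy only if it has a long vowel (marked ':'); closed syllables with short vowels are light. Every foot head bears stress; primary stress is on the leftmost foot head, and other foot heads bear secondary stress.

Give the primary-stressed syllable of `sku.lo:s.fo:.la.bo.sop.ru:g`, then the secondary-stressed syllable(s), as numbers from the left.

primary 2, secondary 3, 5, 7

Weights: 1 sku L, 2 lo:s H, 3 fo: H, 4 la L, 5 bo L, 6 sop L, 7 ru:g H.
Parse right to left (heavy = foot alone; LL = one foot; stranded L unfooted): sku (ˈlo:s) (ˈfo:) la (ˈbo.sop) (ˈru:g).
Foot heads: 2, 3, 5, 7.
Primary stress on the leftmost head = syllable 2.
Secondary stress on 3, 5, 7: sku.ˈlo:s.ˌfo:.la.ˌbo.sop.ˌru:g.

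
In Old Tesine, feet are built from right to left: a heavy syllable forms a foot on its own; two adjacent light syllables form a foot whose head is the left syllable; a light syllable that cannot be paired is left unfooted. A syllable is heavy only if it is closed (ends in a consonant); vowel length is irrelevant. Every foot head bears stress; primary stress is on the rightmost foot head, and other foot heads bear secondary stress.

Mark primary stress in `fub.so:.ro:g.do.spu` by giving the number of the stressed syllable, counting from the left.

4

Weights: 1 fub H, 2 so: L, 3 ro:g H, 4 do L, 5 spu L.
Parse right to left (heavy = foot alone; LL = one foot; stranded L unfooted): (ˈfub) so: (ˈro:g) (ˈdo.spu).
Foot heads: 1, 3, 4.
Primary stress on the rightmost head = syllable 4.
Primary stress: syllable 4 → fub.so:.ro:g.ˈdo.spu.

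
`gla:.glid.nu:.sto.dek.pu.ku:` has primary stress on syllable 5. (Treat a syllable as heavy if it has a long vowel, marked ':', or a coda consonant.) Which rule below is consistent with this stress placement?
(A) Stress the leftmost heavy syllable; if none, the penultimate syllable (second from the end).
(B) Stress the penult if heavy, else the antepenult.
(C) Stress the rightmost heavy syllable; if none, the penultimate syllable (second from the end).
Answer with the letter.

B

Rule A → syllable 1 (observed: 5).
Rule B → syllable 5 ✓.
Rule C → syllable 7 (observed: 5).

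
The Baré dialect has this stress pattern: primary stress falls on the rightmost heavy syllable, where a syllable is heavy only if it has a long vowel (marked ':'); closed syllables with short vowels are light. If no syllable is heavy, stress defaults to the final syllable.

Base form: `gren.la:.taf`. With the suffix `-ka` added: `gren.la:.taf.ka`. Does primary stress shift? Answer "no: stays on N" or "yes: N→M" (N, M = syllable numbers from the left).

no: stays on 2

Base `gren.la:.taf` (3 syllables):
  Weights: 1 gren L, 2 la: H, 3 taf L.
  Heavy syllables in the domain: 2. The rightmost is syllable 2 (la:).
  → primary stress on syllable 2.
Suffixed `gren.la:.taf.ka` (4 syllables):
  Weights: 1 gren L, 2 la: H, 3 taf L, 4 ka L.
  Heavy syllables in the domain: 2. The rightmost is syllable 2 (la:).
  → primary stress on syllable 2.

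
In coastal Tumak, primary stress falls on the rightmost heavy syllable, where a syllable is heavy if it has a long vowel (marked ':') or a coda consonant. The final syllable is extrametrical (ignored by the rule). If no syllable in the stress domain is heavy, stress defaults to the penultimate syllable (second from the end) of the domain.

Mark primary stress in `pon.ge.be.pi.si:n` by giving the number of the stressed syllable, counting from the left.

The final syllable (5, si:n) is extrametrical; the stress domain is syllables 1–4.
Weights: 1 pon H, 2 ge L, 3 be L, 4 pi L.
Heavy syllables in the domain: 1. The rightmost is syllable 1 (pon).
Primary stress: syllable 1 → ˈpon.ge.be.pi.si:n.

1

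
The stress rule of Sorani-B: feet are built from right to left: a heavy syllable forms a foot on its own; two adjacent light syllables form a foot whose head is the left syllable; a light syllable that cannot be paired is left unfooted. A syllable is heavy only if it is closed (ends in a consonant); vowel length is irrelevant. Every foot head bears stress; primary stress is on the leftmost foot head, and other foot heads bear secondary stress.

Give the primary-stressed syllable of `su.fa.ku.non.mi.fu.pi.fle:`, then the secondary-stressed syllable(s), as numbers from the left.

primary 2, secondary 4, 5, 7

Weights: 1 su L, 2 fa L, 3 ku L, 4 non H, 5 mi L, 6 fu L, 7 pi L, 8 fle: L.
Parse right to left (heavy = foot alone; LL = one foot; stranded L unfooted): su (ˈfa.ku) (ˈnon) (ˈmi.fu) (ˈpi.fle:).
Foot heads: 2, 4, 5, 7.
Primary stress on the leftmost head = syllable 2.
Secondary stress on 4, 5, 7: su.ˈfa.ku.ˌnon.ˌmi.fu.ˌpi.fle:.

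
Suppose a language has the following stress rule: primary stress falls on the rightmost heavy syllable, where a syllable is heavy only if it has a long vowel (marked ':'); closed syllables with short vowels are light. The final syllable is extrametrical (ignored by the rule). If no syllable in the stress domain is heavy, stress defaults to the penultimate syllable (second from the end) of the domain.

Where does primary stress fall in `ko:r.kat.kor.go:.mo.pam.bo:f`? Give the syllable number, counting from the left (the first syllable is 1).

4

The final syllable (7, bo:f) is extrametrical; the stress domain is syllables 1–6.
Weights: 1 ko:r H, 2 kat L, 3 kor L, 4 go: H, 5 mo L, 6 pam L.
Heavy syllables in the domain: 1, 4. The rightmost is syllable 4 (go:).
Primary stress: syllable 4 → ko:r.kat.kor.ˈgo:.mo.pam.bo:f.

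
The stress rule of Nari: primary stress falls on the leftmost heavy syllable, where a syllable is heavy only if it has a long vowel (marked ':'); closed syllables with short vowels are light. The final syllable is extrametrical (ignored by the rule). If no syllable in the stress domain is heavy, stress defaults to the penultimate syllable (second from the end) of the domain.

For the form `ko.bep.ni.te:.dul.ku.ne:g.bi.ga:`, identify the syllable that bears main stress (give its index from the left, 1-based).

4

The final syllable (9, ga:) is extrametrical; the stress domain is syllables 1–8.
Weights: 1 ko L, 2 bep L, 3 ni L, 4 te: H, 5 dul L, 6 ku L, 7 ne:g H, 8 bi L.
Heavy syllables in the domain: 4, 7. The leftmost is syllable 4 (te:).
Primary stress: syllable 4 → ko.bep.ni.ˈte:.dul.ku.ne:g.bi.ga:.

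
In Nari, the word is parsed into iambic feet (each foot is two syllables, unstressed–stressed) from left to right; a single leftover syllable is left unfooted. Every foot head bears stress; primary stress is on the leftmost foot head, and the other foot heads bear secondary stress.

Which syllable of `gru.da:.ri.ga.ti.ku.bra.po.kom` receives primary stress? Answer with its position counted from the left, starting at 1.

2

Parse left to right into iambic (σˈσ) feet: (gru.ˈda:) (ri.ˈga) (ti.ˈku) (bra.ˈpo) kom. Syllable 9 is left unfooted.
Foot heads (stressed positions): 2, 4, 6, 8.
End Rule Leftmost: primary stress on the leftmost head = syllable 2.
Primary stress: syllable 2 → gru.ˈda:.ri.ga.ti.ku.bra.po.kom.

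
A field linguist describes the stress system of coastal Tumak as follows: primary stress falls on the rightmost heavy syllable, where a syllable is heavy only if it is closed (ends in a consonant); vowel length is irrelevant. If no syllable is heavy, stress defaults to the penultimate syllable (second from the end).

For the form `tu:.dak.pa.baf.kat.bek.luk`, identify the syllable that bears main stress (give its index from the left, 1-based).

Weights: 1 tu: L, 2 dak H, 3 pa L, 4 baf H, 5 kat H, 6 bek H, 7 luk H.
Heavy syllables in the domain: 2, 4, 5, 6, 7. The rightmost is syllable 7 (luk).
Primary stress: syllable 7 → tu:.dak.pa.baf.kat.bek.ˈluk.

7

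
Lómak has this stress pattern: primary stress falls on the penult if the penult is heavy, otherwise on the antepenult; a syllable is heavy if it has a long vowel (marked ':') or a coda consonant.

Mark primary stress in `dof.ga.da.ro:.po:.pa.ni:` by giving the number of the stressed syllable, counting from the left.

5

Weights: 5 po: H, 6 pa L, 7 ni: H.
The penult (syllable 6, pa) is light, so stress falls on the antepenult (syllable 5, po:).
Primary stress: syllable 5 → dof.ga.da.ro:.ˈpo:.pa.ni:.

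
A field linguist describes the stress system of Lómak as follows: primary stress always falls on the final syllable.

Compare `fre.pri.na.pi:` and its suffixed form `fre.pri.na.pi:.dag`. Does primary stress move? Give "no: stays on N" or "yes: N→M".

yes: 4→5

Base `fre.pri.na.pi:` (4 syllables):
  The word has 4 syllables; the final syllable is syllable 4 (pi:).
  → primary stress on syllable 4.
Suffixed `fre.pri.na.pi:.dag` (5 syllables):
  The word has 5 syllables; the final syllable is syllable 5 (dag).
  → primary stress on syllable 5.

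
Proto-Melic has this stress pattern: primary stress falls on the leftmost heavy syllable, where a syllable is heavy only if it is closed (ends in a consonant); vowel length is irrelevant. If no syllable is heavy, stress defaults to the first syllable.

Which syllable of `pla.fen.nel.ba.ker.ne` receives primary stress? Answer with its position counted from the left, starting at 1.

Weights: 1 pla L, 2 fen H, 3 nel H, 4 ba L, 5 ker H, 6 ne L.
Heavy syllables in the domain: 2, 3, 5. The leftmost is syllable 2 (fen).
Primary stress: syllable 2 → pla.ˈfen.nel.ba.ker.ne.

2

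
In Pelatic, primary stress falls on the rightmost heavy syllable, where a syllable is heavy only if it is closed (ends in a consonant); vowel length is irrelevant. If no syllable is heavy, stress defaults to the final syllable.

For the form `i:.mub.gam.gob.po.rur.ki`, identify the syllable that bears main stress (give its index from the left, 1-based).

6

Weights: 1 i: L, 2 mub H, 3 gam H, 4 gob H, 5 po L, 6 rur H, 7 ki L.
Heavy syllables in the domain: 2, 3, 4, 6. The rightmost is syllable 6 (rur).
Primary stress: syllable 6 → i:.mub.gam.gob.po.ˈrur.ki.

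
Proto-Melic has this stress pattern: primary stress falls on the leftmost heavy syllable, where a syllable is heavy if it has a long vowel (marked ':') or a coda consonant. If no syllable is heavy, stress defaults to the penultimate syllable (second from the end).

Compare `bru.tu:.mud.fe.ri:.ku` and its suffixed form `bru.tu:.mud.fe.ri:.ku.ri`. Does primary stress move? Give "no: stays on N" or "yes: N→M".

Base `bru.tu:.mud.fe.ri:.ku` (6 syllables):
  Weights: 1 bru L, 2 tu: H, 3 mud H, 4 fe L, 5 ri: H, 6 ku L.
  Heavy syllables in the domain: 2, 3, 5. The leftmost is syllable 2 (tu:).
  → primary stress on syllable 2.
Suffixed `bru.tu:.mud.fe.ri:.ku.ri` (7 syllables):
  Weights: 1 bru L, 2 tu: H, 3 mud H, 4 fe L, 5 ri: H, 6 ku L, 7 ri L.
  Heavy syllables in the domain: 2, 3, 5. The leftmost is syllable 2 (tu:).
  → primary stress on syllable 2.

no: stays on 2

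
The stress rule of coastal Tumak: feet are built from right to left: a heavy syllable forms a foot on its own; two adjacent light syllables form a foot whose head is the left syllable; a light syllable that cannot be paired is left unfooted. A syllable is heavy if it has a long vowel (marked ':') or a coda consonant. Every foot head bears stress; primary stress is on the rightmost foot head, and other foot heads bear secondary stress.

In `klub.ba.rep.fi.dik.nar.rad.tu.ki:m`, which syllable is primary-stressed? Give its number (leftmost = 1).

Weights: 1 klub H, 2 ba L, 3 rep H, 4 fi L, 5 dik H, 6 nar H, 7 rad H, 8 tu L, 9 ki:m H.
Parse right to left (heavy = foot alone; LL = one foot; stranded L unfooted): (ˈklub) ba (ˈrep) fi (ˈdik) (ˈnar) (ˈrad) tu (ˈki:m).
Foot heads: 1, 3, 5, 6, 7, 9.
Primary stress on the rightmost head = syllable 9.
Primary stress: syllable 9 → klub.ba.rep.fi.dik.nar.rad.tu.ˈki:m.

9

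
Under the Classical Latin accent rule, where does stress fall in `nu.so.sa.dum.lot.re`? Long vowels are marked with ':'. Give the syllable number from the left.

Classical Latin: stress the penult if heavy (long vowel or closed), else the antepenult.
Weights: 4 dum H, 5 lot H, 6 re L.
The penult (syllable 5, lot) is heavy, so it takes stress.
Stress on syllable 5: nu.so.sa.dum.ˈlot.re.

5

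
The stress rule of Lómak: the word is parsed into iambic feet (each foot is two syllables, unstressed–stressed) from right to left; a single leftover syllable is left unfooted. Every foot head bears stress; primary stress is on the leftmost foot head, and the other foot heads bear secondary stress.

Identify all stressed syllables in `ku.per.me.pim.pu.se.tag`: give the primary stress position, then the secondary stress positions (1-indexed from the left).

Parse right to left into iambic (σˈσ) feet: ku (per.ˈme) (pim.ˈpu) (se.ˈtag). Syllable 1 is left unfooted.
Foot heads (stressed positions): 3, 5, 7.
End Rule Leftmost: primary stress on the leftmost head = syllable 3.
Secondary stress on 5, 7: ku.per.ˈme.pim.ˌpu.se.ˌtag.

primary 3, secondary 5, 7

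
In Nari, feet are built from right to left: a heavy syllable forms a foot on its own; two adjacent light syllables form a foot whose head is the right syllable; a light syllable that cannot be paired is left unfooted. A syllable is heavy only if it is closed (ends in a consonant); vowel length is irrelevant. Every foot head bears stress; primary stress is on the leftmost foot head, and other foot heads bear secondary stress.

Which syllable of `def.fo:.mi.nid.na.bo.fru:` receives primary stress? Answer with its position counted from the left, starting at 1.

1

Weights: 1 def H, 2 fo: L, 3 mi L, 4 nid H, 5 na L, 6 bo L, 7 fru: L.
Parse right to left (heavy = foot alone; LL = one foot; stranded L unfooted): (ˈdef) (fo:.ˈmi) (ˈnid) na (bo.ˈfru:).
Foot heads: 1, 3, 4, 7.
Primary stress on the leftmost head = syllable 1.
Primary stress: syllable 1 → ˈdef.fo:.mi.nid.na.bo.fru:.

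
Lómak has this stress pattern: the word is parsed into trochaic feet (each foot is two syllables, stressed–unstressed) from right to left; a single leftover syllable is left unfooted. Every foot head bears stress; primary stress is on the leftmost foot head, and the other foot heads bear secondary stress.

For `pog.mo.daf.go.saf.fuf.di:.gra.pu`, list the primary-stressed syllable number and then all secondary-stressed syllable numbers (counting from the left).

primary 2, secondary 4, 6, 8

Parse right to left into trochaic (ˈσσ) feet: pog (ˈmo.daf) (ˈgo.saf) (ˈfuf.di:) (ˈgra.pu). Syllable 1 is left unfooted.
Foot heads (stressed positions): 2, 4, 6, 8.
End Rule Leftmost: primary stress on the leftmost head = syllable 2.
Secondary stress on 4, 6, 8: pog.ˈmo.daf.ˌgo.saf.ˌfuf.di:.ˌgra.pu.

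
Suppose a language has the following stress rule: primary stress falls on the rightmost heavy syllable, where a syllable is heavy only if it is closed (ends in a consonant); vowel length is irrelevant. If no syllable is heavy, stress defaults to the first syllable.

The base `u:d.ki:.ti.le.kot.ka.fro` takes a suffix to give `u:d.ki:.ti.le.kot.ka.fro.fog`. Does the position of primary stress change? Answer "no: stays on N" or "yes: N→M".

Base `u:d.ki:.ti.le.kot.ka.fro` (7 syllables):
  Weights: 1 u:d H, 2 ki: L, 3 ti L, 4 le L, 5 kot H, 6 ka L, 7 fro L.
  Heavy syllables in the domain: 1, 5. The rightmost is syllable 5 (kot).
  → primary stress on syllable 5.
Suffixed `u:d.ki:.ti.le.kot.ka.fro.fog` (8 syllables):
  Weights: 1 u:d H, 2 ki: L, 3 ti L, 4 le L, 5 kot H, 6 ka L, 7 fro L, 8 fog H.
  Heavy syllables in the domain: 1, 5, 8. The rightmost is syllable 8 (fog).
  → primary stress on syllable 8.

yes: 5→8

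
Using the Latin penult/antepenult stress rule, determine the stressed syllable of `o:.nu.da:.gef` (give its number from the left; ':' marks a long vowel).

Classical Latin: stress the penult if heavy (long vowel or closed), else the antepenult.
Weights: 2 nu L, 3 da: H, 4 gef H.
The penult (syllable 3, da:) is heavy, so it takes stress.
Stress on syllable 3: o:.nu.ˈda:.gef.

3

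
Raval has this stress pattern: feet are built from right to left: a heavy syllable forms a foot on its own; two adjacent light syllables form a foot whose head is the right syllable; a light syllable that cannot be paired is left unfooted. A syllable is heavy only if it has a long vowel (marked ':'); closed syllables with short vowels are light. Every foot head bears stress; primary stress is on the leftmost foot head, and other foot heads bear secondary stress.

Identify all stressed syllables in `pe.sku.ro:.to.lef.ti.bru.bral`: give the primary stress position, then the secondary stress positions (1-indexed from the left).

primary 2, secondary 3, 6, 8

Weights: 1 pe L, 2 sku L, 3 ro: H, 4 to L, 5 lef L, 6 ti L, 7 bru L, 8 bral L.
Parse right to left (heavy = foot alone; LL = one foot; stranded L unfooted): (pe.ˈsku) (ˈro:) to (lef.ˈti) (bru.ˈbral).
Foot heads: 2, 3, 6, 8.
Primary stress on the leftmost head = syllable 2.
Secondary stress on 3, 6, 8: pe.ˈsku.ˌro:.to.lef.ˌti.bru.ˌbral.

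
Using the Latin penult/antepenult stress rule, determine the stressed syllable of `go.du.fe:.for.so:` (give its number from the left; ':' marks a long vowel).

4

Classical Latin: stress the penult if heavy (long vowel or closed), else the antepenult.
Weights: 3 fe: H, 4 for H, 5 so: H.
The penult (syllable 4, for) is heavy, so it takes stress.
Stress on syllable 4: go.du.fe:.ˈfor.so:.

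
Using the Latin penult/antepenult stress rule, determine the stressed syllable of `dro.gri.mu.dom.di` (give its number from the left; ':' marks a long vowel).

Classical Latin: stress the penult if heavy (long vowel or closed), else the antepenult.
Weights: 3 mu L, 4 dom H, 5 di L.
The penult (syllable 4, dom) is heavy, so it takes stress.
Stress on syllable 4: dro.gri.mu.ˈdom.di.

4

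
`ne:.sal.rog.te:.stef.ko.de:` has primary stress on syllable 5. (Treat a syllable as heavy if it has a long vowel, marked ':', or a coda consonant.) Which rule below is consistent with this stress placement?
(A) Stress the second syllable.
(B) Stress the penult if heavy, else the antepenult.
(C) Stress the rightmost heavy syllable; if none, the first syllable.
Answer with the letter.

Rule A → syllable 2 (observed: 5).
Rule B → syllable 5 ✓.
Rule C → syllable 7 (observed: 5).

B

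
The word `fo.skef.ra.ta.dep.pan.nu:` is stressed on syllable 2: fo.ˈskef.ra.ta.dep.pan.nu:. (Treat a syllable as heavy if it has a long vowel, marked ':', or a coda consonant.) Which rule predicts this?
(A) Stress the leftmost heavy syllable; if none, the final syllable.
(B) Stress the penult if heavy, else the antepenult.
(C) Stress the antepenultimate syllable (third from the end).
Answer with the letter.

Rule A → syllable 2 ✓.
Rule B → syllable 6 (observed: 2).
Rule C → syllable 5 (observed: 2).

A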